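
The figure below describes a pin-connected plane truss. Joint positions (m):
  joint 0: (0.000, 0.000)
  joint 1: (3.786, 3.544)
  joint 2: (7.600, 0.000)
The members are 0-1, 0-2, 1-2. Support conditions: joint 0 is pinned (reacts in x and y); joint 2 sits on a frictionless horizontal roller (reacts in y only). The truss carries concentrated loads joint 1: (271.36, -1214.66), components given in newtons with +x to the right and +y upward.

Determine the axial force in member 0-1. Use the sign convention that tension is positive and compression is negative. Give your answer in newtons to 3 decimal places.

-706.812

N=3 nodes, M=3 members, R=3 reactions → 2N=6, M+R=6
member 0 (0-1): L=5.1859, (cx,cy)=(0.7301,0.6834)
member 1 (0-2): L=7.6000, (cx,cy)=(1.0000,0.0000)
member 2 (1-2): L=5.2064, (cx,cy)=(0.7326,-0.6807)
solve A·x = −loads:
  F[0-1] = -706.8125 N (compression)
  F[0-2] = +787.3714 N (tension)
  F[1-2] = -1074.8204 N (compression)
  Rx@0 = -271.3600 N
  Ry@0 = +483.0281 N
  Ry@2 = +731.6319 N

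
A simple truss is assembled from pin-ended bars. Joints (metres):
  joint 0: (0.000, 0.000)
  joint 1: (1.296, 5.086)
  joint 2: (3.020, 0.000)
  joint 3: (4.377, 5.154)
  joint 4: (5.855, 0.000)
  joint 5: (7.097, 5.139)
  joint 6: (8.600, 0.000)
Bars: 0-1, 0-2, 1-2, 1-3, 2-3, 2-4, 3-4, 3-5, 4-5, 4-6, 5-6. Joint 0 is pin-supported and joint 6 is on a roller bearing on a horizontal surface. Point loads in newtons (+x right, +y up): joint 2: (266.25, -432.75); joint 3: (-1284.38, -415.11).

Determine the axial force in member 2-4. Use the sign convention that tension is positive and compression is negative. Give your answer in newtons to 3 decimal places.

N=7 nodes, M=11 members, R=3 reactions → 2N=14, M+R=14
member 0 (0-1): L=5.2485, (cx,cy)=(0.2469,0.9690)
member 1 (0-2): L=3.0200, (cx,cy)=(1.0000,0.0000)
member 2 (1-2): L=5.3702, (cx,cy)=(0.3210,-0.9471)
member 3 (1-3): L=3.0818, (cx,cy)=(0.9998,0.0221)
member 4 (2-3): L=5.3296, (cx,cy)=(0.2546,0.9670)
member 5 (2-4): L=2.8350, (cx,cy)=(1.0000,0.0000)
member 6 (3-4): L=5.3617, (cx,cy)=(0.2757,-0.9613)
member 7 (3-5): L=2.7200, (cx,cy)=(1.0000,-0.0055)
member 8 (4-5): L=5.2870, (cx,cy)=(0.2349,0.9720)
member 9 (4-6): L=2.7450, (cx,cy)=(1.0000,0.0000)
member 10 (5-6): L=5.3543, (cx,cy)=(0.2807,-0.9598)
solve A·x = −loads:
  F[0-1] = -1294.4378 N (compression)
  F[0-2] = -698.4990 N (compression)
  F[1-2] = +1307.2299 N (tension)
  F[1-3] = -739.4684 N (compression)
  F[2-3] = -832.7323 N (compression)
  F[2-4] = -333.0668 N (compression)
  F[3-4] = +421.6345 N (tension)
  F[3-5] = +216.8436 N (tension)
  F[4-5] = -416.9675 N (compression)
  F[4-6] = -118.8872 N (compression)
  F[5-6] = +423.5233 N (tension)
  Rx@0 = +1018.1300 N
  Ry@0 = +1254.3545 N
  Ry@6 = -406.4945 N

-333.067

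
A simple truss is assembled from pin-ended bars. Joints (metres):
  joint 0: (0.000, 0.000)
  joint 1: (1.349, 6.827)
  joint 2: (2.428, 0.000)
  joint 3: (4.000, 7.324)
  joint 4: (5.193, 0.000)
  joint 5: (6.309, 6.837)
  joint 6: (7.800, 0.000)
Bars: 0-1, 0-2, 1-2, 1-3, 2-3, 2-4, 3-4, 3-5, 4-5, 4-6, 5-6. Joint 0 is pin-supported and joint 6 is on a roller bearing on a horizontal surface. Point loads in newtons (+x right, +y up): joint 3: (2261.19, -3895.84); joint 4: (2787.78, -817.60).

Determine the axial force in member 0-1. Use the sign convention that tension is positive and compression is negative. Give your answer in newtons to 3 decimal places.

N=7 nodes, M=11 members, R=3 reactions → 2N=14, M+R=14
member 0 (0-1): L=6.9590, (cx,cy)=(0.1938,0.9810)
member 1 (0-2): L=2.4280, (cx,cy)=(1.0000,0.0000)
member 2 (1-2): L=6.9117, (cx,cy)=(0.1561,-0.9877)
member 3 (1-3): L=2.6972, (cx,cy)=(0.9829,0.1843)
member 4 (2-3): L=7.4908, (cx,cy)=(0.2099,0.9777)
member 5 (2-4): L=2.7650, (cx,cy)=(1.0000,0.0000)
member 6 (3-4): L=7.4205, (cx,cy)=(0.1608,-0.9870)
member 7 (3-5): L=2.3598, (cx,cy)=(0.9785,-0.2064)
member 8 (4-5): L=6.9275, (cx,cy)=(0.1611,0.9869)
member 9 (4-6): L=2.6070, (cx,cy)=(1.0000,0.0000)
member 10 (5-6): L=6.9977, (cx,cy)=(0.2131,-0.9770)
solve A·x = −loads:
  F[0-1] = -48.9699 N (compression)
  F[0-2] = +5058.4628 N (tension)
  F[1-2] = +45.4877 N (tension)
  F[1-3] = -16.8830 N (compression)
  F[2-3] = -45.9533 N (compression)
  F[2-4] = +5075.2076 N (tension)
  F[3-4] = -3531.0128 N (compression)
  F[3-5] = -1757.5807 N (compression)
  F[4-5] = +4359.6241 N (tension)
  F[4-6] = +1017.4214 N (tension)
  F[5-6] = -4775.0491 N (compression)
  Rx@0 = -5048.9700 N
  Ry@0 = +48.0410 N
  Ry@6 = +4665.3990 N

-48.970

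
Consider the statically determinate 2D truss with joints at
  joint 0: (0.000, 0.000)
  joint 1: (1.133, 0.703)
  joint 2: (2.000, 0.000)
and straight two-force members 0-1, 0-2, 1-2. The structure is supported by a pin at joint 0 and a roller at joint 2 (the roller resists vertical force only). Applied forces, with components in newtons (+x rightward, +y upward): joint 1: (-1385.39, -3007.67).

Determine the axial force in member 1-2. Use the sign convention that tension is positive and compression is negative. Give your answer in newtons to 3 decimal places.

N=3 nodes, M=3 members, R=3 reactions → 2N=6, M+R=6
member 0 (0-1): L=1.3334, (cx,cy)=(0.8497,0.5272)
member 1 (0-2): L=2.0000, (cx,cy)=(1.0000,0.0000)
member 2 (1-2): L=1.1162, (cx,cy)=(0.7767,-0.6298)
solve A·x = −loads:
  F[0-1] = -3396.5862 N (compression)
  F[0-2] = +1500.7615 N (tension)
  F[1-2] = -1932.1189 N (compression)
  Rx@0 = +1385.3900 N
  Ry@0 = +1790.7895 N
  Ry@2 = +1216.8805 N

-1932.119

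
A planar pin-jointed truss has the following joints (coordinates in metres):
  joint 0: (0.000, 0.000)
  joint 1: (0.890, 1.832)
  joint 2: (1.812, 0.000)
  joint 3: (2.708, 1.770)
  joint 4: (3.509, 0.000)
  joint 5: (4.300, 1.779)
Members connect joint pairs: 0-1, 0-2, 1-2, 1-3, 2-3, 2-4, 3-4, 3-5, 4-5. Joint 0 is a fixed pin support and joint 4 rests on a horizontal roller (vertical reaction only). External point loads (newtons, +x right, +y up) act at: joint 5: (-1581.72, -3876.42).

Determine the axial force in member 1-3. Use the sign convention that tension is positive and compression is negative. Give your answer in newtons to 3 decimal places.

N=6 nodes, M=9 members, R=3 reactions → 2N=12, M+R=12
member 0 (0-1): L=2.0367, (cx,cy)=(0.4370,0.8995)
member 1 (0-2): L=1.8120, (cx,cy)=(1.0000,0.0000)
member 2 (1-2): L=2.0509, (cx,cy)=(0.4496,-0.8933)
member 3 (1-3): L=1.8191, (cx,cy)=(0.9994,-0.0341)
member 4 (2-3): L=1.9839, (cx,cy)=(0.4516,0.8922)
member 5 (2-4): L=1.6970, (cx,cy)=(1.0000,0.0000)
member 6 (3-4): L=1.9428, (cx,cy)=(0.4123,-0.9111)
member 7 (3-5): L=1.5920, (cx,cy)=(1.0000,0.0057)
member 8 (4-5): L=1.9469, (cx,cy)=(0.4063,0.9137)
solve A·x = −loads:
  F[0-1] = +79.9581 N (tension)
  F[0-2] = -1616.6594 N (compression)
  F[1-2] = -83.2782 N (compression)
  F[1-3] = +72.4195 N (tension)
  F[2-3] = +83.3768 N (tension)
  F[2-4] = -1691.7540 N (compression)
  F[3-4] = -78.0595 N (compression)
  F[3-5] = +142.2194 N (tension)
  F[4-5] = -4243.2093 N (compression)
  Rx@0 = +1581.7200 N
  Ry@0 = -71.9203 N
  Ry@4 = +3948.3403 N

72.419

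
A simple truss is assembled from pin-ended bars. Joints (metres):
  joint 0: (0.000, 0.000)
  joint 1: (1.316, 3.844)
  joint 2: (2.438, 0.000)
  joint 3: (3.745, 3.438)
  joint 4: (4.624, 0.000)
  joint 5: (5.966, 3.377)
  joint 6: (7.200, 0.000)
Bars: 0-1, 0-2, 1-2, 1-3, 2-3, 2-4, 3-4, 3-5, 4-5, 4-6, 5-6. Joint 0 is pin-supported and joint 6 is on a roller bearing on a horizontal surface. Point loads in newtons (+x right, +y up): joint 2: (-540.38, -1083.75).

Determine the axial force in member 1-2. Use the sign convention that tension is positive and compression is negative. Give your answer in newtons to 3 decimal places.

N=7 nodes, M=11 members, R=3 reactions → 2N=14, M+R=14
member 0 (0-1): L=4.0630, (cx,cy)=(0.3239,0.9461)
member 1 (0-2): L=2.4380, (cx,cy)=(1.0000,0.0000)
member 2 (1-2): L=4.0044, (cx,cy)=(0.2802,-0.9599)
member 3 (1-3): L=2.4627, (cx,cy)=(0.9863,-0.1649)
member 4 (2-3): L=3.6781, (cx,cy)=(0.3554,0.9347)
member 5 (2-4): L=2.1860, (cx,cy)=(1.0000,0.0000)
member 6 (3-4): L=3.5486, (cx,cy)=(0.2477,-0.9688)
member 7 (3-5): L=2.2218, (cx,cy)=(0.9996,-0.0275)
member 8 (4-5): L=3.6339, (cx,cy)=(0.3693,0.9293)
member 9 (4-6): L=2.5760, (cx,cy)=(1.0000,0.0000)
member 10 (5-6): L=3.5954, (cx,cy)=(0.3432,-0.9393)
solve A·x = −loads:
  F[0-1] = -757.6217 N (compression)
  F[0-2] = -294.9891 N (compression)
  F[1-2] = +829.9064 N (tension)
  F[1-3] = -484.5541 N (compression)
  F[2-3] = +307.1318 N (tension)
  F[2-4] = +368.7844 N (tension)
  F[3-4] = -370.9241 N (compression)
  F[3-5] = -277.0094 N (compression)
  F[4-5] = +386.7007 N (tension)
  F[4-6] = +134.0956 N (tension)
  F[5-6] = -390.7025 N (compression)
  Rx@0 = +540.3800 N
  Ry@0 = +716.7802 N
  Ry@6 = +366.9698 N

829.906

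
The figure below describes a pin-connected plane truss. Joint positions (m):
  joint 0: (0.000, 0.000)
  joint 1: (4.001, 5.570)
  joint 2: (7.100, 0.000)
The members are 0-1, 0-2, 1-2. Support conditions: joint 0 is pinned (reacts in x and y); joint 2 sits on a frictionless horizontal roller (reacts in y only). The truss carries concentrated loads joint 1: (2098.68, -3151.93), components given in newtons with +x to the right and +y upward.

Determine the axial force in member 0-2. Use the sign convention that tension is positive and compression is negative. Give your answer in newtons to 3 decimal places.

1904.248

N=3 nodes, M=3 members, R=3 reactions → 2N=6, M+R=6
member 0 (0-1): L=6.8581, (cx,cy)=(0.5834,0.8122)
member 1 (0-2): L=7.1000, (cx,cy)=(1.0000,0.0000)
member 2 (1-2): L=6.3741, (cx,cy)=(0.4862,-0.8739)
solve A·x = −loads:
  F[0-1] = +333.2723 N (tension)
  F[0-2] = +1904.2484 N (tension)
  F[1-2] = -3916.6835 N (compression)
  Rx@0 = -2098.6800 N
  Ry@0 = -270.6784 N
  Ry@2 = +3422.6084 N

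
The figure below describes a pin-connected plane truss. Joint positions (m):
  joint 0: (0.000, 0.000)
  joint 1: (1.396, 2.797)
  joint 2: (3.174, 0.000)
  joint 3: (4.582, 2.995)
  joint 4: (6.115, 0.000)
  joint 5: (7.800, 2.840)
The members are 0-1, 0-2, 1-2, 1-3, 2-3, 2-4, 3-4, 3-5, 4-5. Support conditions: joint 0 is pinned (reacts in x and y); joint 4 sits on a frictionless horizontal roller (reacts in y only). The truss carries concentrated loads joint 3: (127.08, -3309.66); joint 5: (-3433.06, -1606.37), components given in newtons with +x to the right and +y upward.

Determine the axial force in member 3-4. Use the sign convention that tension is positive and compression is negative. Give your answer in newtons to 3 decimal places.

N=6 nodes, M=9 members, R=3 reactions → 2N=12, M+R=12
member 0 (0-1): L=3.1260, (cx,cy)=(0.4466,0.8947)
member 1 (0-2): L=3.1740, (cx,cy)=(1.0000,0.0000)
member 2 (1-2): L=3.3143, (cx,cy)=(0.5365,-0.8439)
member 3 (1-3): L=3.1921, (cx,cy)=(0.9981,0.0620)
member 4 (2-3): L=3.3095, (cx,cy)=(0.4254,0.9050)
member 5 (2-4): L=2.9410, (cx,cy)=(1.0000,0.0000)
member 6 (3-4): L=3.3645, (cx,cy)=(0.4556,-0.8902)
member 7 (3-5): L=3.2217, (cx,cy)=(0.9988,-0.0481)
member 8 (4-5): L=3.3022, (cx,cy)=(0.5103,0.8600)
solve A·x = −loads:
  F[0-1] = -2145.0288 N (compression)
  F[0-2] = -2348.0666 N (compression)
  F[1-2] = +2119.9214 N (tension)
  F[1-3] = -2099.2201 N (compression)
  F[2-3] = -1976.8868 N (compression)
  F[2-4] = -369.7399 N (compression)
  F[3-4] = -1431.4942 N (compression)
  F[3-5] = -2413.8769 N (compression)
  F[4-5] = -2002.8625 N (compression)
  Rx@0 = +3305.9800 N
  Ry@0 = +1919.2577 N
  Ry@4 = +2996.7723 N

-1431.494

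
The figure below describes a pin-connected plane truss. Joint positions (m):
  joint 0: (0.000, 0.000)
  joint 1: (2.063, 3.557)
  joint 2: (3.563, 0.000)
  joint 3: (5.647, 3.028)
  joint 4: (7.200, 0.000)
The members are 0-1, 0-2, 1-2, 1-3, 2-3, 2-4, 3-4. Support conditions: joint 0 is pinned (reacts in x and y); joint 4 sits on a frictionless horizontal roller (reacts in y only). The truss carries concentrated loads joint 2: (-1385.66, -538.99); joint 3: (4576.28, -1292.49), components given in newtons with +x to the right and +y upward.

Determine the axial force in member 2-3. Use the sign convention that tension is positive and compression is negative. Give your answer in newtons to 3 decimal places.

N=5 nodes, M=7 members, R=3 reactions → 2N=10, M+R=10
member 0 (0-1): L=4.1120, (cx,cy)=(0.5017,0.8650)
member 1 (0-2): L=3.5630, (cx,cy)=(1.0000,0.0000)
member 2 (1-2): L=3.8603, (cx,cy)=(0.3886,-0.9214)
member 3 (1-3): L=3.6228, (cx,cy)=(0.9893,-0.1460)
member 4 (2-3): L=3.6758, (cx,cy)=(0.5669,0.8238)
member 5 (2-4): L=3.6370, (cx,cy)=(1.0000,0.0000)
member 6 (3-4): L=3.4030, (cx,cy)=(0.4564,-0.8898)
solve A·x = −loads:
  F[0-1] = +1587.8297 N (tension)
  F[0-2] = +2393.9945 N (tension)
  F[1-2] = -1725.6910 N (compression)
  F[1-3] = +1483.0670 N (tension)
  F[2-3] = +2584.5969 N (tension)
  F[2-4] = +1643.7860 N (tension)
  F[3-4] = -3601.9628 N (compression)
  Rx@0 = -3190.6200 N
  Ry@0 = -1373.5323 N
  Ry@4 = +3205.0123 N

2584.597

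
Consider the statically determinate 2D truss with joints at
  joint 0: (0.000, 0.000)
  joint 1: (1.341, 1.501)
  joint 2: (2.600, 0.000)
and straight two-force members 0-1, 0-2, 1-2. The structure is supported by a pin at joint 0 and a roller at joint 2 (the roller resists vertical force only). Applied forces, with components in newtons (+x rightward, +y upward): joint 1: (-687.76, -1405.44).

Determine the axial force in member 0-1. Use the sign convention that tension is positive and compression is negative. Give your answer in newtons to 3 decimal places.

N=3 nodes, M=3 members, R=3 reactions → 2N=6, M+R=6
member 0 (0-1): L=2.0128, (cx,cy)=(0.6662,0.7457)
member 1 (0-2): L=2.6000, (cx,cy)=(1.0000,0.0000)
member 2 (1-2): L=1.9591, (cx,cy)=(0.6426,-0.7662)
solve A·x = −loads:
  F[0-1] = -1445.0262 N (compression)
  F[0-2] = +274.9783 N (tension)
  F[1-2] = -427.8878 N (compression)
  Rx@0 = +687.7600 N
  Ry@0 = +1077.6064 N
  Ry@2 = +327.8336 N

-1445.026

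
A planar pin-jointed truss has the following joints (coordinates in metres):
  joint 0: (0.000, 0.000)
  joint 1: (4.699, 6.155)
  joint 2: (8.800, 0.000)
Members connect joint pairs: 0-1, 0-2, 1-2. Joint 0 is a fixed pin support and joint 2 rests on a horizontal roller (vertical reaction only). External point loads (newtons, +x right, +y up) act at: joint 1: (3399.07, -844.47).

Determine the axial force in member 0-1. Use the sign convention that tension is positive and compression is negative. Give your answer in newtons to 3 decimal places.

N=3 nodes, M=3 members, R=3 reactions → 2N=6, M+R=6
member 0 (0-1): L=7.7437, (cx,cy)=(0.6068,0.7948)
member 1 (0-2): L=8.8000, (cx,cy)=(1.0000,0.0000)
member 2 (1-2): L=7.3961, (cx,cy)=(0.5545,-0.8322)
solve A·x = −loads:
  F[0-1] = +2495.9387 N (tension)
  F[0-2] = +1884.4915 N (tension)
  F[1-2] = -3398.6536 N (compression)
  Rx@0 = -3399.0700 N
  Ry@0 = -1983.8755 N
  Ry@2 = +2828.3455 N

2495.939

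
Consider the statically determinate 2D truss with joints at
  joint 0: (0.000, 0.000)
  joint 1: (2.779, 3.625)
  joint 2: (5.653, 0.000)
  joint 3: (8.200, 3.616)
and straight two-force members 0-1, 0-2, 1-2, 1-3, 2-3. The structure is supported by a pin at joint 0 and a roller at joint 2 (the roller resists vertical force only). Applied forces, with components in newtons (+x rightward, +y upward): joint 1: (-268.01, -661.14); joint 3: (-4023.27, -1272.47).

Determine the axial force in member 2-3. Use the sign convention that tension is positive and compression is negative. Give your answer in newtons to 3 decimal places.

-1562.785

N=4 nodes, M=5 members, R=3 reactions → 2N=8, M+R=8
member 0 (0-1): L=4.5677, (cx,cy)=(0.6084,0.7936)
member 1 (0-2): L=5.6530, (cx,cy)=(1.0000,0.0000)
member 2 (1-2): L=4.6261, (cx,cy)=(0.6213,-0.7836)
member 3 (1-3): L=5.4210, (cx,cy)=(1.0000,-0.0017)
member 4 (2-3): L=4.4230, (cx,cy)=(0.5759,0.8176)
solve A·x = −loads:
  F[0-1] = -3160.4301 N (compression)
  F[0-2] = -2368.4472 N (compression)
  F[1-2] = +2363.7464 N (tension)
  F[1-3] = -3123.3329 N (compression)
  F[2-3] = -1562.7853 N (compression)
  Rx@0 = +4291.2800 N
  Ry@0 = +2508.1931 N
  Ry@2 = -574.5831 N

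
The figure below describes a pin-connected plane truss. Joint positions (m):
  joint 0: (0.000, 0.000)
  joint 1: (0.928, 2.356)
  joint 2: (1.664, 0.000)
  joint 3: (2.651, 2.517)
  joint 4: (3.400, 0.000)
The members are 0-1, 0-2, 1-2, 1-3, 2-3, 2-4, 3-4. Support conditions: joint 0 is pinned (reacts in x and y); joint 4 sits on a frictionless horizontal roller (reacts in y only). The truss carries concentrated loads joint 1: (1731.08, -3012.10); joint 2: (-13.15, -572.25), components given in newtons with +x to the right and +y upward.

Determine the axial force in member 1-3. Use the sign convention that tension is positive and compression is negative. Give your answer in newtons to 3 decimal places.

N=5 nodes, M=7 members, R=3 reactions → 2N=10, M+R=10
member 0 (0-1): L=2.5322, (cx,cy)=(0.3665,0.9304)
member 1 (0-2): L=1.6640, (cx,cy)=(1.0000,0.0000)
member 2 (1-2): L=2.4683, (cx,cy)=(0.2982,-0.9545)
member 3 (1-3): L=1.7305, (cx,cy)=(0.9957,0.0930)
member 4 (2-3): L=2.7036, (cx,cy)=(0.3651,0.9310)
member 5 (2-4): L=1.7360, (cx,cy)=(1.0000,0.0000)
member 6 (3-4): L=2.6261, (cx,cy)=(0.2852,-0.9585)
solve A·x = −loads:
  F[0-1] = -1378.5332 N (compression)
  F[0-2] = +2223.1391 N (tension)
  F[1-2] = -1973.2262 N (compression)
  F[1-3] = -1655.0857 N (compression)
  F[2-3] = +2637.7691 N (tension)
  F[2-4] = +684.9403 N (tension)
  F[3-4] = -2401.4783 N (compression)
  Rx@0 = -1717.9300 N
  Ry@0 = +1282.6214 N
  Ry@4 = +2301.7286 N

-1655.086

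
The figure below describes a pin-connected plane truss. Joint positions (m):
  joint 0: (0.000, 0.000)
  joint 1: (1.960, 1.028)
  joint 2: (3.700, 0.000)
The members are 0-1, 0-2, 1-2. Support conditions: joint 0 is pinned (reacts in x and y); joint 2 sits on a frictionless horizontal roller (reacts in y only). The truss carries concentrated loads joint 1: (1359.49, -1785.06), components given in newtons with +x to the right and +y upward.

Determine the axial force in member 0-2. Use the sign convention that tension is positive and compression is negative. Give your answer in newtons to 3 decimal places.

N=3 nodes, M=3 members, R=3 reactions → 2N=6, M+R=6
member 0 (0-1): L=2.2132, (cx,cy)=(0.8856,0.4645)
member 1 (0-2): L=3.7000, (cx,cy)=(1.0000,0.0000)
member 2 (1-2): L=2.0210, (cx,cy)=(0.8610,-0.5087)
solve A·x = −loads:
  F[0-1] = -994.1079 N (compression)
  F[0-2] = +2239.8558 N (tension)
  F[1-2] = -2601.5615 N (compression)
  Rx@0 = -1359.4900 N
  Ry@0 = +461.7429 N
  Ry@2 = +1323.3171 N

2239.856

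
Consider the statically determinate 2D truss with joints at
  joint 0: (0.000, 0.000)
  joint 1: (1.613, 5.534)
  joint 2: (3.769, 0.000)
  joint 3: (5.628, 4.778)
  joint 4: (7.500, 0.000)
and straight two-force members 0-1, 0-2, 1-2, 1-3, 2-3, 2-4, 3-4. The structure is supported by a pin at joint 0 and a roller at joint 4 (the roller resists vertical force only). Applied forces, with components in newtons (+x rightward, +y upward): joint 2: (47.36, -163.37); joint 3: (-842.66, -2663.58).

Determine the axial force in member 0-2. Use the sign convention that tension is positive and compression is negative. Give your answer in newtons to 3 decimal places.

N=5 nodes, M=7 members, R=3 reactions → 2N=10, M+R=10
member 0 (0-1): L=5.7643, (cx,cy)=(0.2798,0.9601)
member 1 (0-2): L=3.7690, (cx,cy)=(1.0000,0.0000)
member 2 (1-2): L=5.9391, (cx,cy)=(0.3630,-0.9318)
member 3 (1-3): L=4.0856, (cx,cy)=(0.9827,-0.1850)
member 4 (2-3): L=5.1269, (cx,cy)=(0.3626,0.9319)
member 5 (2-4): L=3.7310, (cx,cy)=(1.0000,0.0000)
member 6 (3-4): L=5.1316, (cx,cy)=(0.3648,-0.9311)
solve A·x = −loads:
  F[0-1] = -1336.3165 N (compression)
  F[0-2] = -421.3629 N (compression)
  F[1-2] = +1567.4017 N (tension)
  F[1-3] = -959.4974 N (compression)
  F[2-3] = -1391.8281 N (compression)
  F[2-4] = +604.9399 N (tension)
  F[3-4] = -1658.2961 N (compression)
  Rx@0 = +795.3000 N
  Ry@0 = +1282.9313 N
  Ry@4 = +1544.0187 N

-421.363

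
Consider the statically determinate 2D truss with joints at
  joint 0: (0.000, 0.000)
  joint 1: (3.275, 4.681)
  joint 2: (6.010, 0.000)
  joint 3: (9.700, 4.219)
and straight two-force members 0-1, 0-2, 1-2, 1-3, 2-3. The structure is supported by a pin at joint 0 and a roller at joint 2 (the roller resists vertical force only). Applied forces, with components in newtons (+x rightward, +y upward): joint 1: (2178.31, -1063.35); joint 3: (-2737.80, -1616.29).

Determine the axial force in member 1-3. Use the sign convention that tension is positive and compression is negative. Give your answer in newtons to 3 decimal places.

N=4 nodes, M=5 members, R=3 reactions → 2N=8, M+R=8
member 0 (0-1): L=5.7129, (cx,cy)=(0.5733,0.8194)
member 1 (0-2): L=6.0100, (cx,cy)=(1.0000,0.0000)
member 2 (1-2): L=5.4214, (cx,cy)=(0.5045,-0.8634)
member 3 (1-3): L=6.4416, (cx,cy)=(0.9974,-0.0717)
member 4 (2-3): L=5.6050, (cx,cy)=(0.6583,0.7527)
solve A·x = −loads:
  F[0-1] = +345.5711 N (tension)
  F[0-2] = -757.5930 N (compression)
  F[1-2] = -1455.7372 N (compression)
  F[1-3] = -1249.0352 N (compression)
  F[2-3] = -2266.2767 N (compression)
  Rx@0 = +559.4900 N
  Ry@0 = -283.1512 N
  Ry@2 = +2962.7912 N

-1249.035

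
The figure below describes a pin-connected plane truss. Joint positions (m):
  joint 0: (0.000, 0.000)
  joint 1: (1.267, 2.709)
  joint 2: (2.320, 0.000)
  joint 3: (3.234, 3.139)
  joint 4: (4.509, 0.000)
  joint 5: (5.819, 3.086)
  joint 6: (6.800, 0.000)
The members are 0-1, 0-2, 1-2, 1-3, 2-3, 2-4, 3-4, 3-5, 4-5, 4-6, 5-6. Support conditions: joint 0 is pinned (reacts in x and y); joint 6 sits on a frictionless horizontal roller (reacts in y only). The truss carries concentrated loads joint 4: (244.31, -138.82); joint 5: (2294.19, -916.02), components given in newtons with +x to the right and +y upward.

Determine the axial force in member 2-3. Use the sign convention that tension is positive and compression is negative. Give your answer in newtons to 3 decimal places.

N=7 nodes, M=11 members, R=3 reactions → 2N=14, M+R=14
member 0 (0-1): L=2.9906, (cx,cy)=(0.4237,0.9058)
member 1 (0-2): L=2.3200, (cx,cy)=(1.0000,0.0000)
member 2 (1-2): L=2.9065, (cx,cy)=(0.3623,-0.9321)
member 3 (1-3): L=2.0135, (cx,cy)=(0.9769,0.2136)
member 4 (2-3): L=3.2694, (cx,cy)=(0.2796,0.9601)
member 5 (2-4): L=2.1890, (cx,cy)=(1.0000,0.0000)
member 6 (3-4): L=3.3881, (cx,cy)=(0.3763,-0.9265)
member 7 (3-5): L=2.5855, (cx,cy)=(0.9998,-0.0205)
member 8 (4-5): L=3.3525, (cx,cy)=(0.3907,0.9205)
member 9 (4-6): L=2.2910, (cx,cy)=(1.0000,0.0000)
member 10 (5-6): L=3.2382, (cx,cy)=(0.3029,-0.9530)
solve A·x = −loads:
  F[0-1] = +951.8824 N (tension)
  F[0-2] = +2135.2311 N (tension)
  F[1-2] = -765.4589 N (compression)
  F[1-3] = +696.6649 N (tension)
  F[2-3] = +743.0850 N (tension)
  F[2-4] = +1650.1669 N (tension)
  F[3-4] = -958.2900 N (compression)
  F[3-5] = +1249.2208 N (tension)
  F[4-5] = +1115.3376 N (tension)
  F[4-6] = +609.4146 N (tension)
  F[5-6] = -2011.6098 N (compression)
  Rx@0 = -2538.5000 N
  Ry@0 = -862.2380 N
  Ry@6 = +1917.0780 N

743.085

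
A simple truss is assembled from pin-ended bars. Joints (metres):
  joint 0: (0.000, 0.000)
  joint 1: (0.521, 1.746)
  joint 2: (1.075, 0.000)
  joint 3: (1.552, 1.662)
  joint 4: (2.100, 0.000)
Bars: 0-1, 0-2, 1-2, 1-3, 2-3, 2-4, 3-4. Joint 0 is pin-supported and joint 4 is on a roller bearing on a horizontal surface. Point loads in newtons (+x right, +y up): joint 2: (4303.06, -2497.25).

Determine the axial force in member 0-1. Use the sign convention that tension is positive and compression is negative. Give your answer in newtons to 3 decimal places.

-1272.004

N=5 nodes, M=7 members, R=3 reactions → 2N=10, M+R=10
member 0 (0-1): L=1.8221, (cx,cy)=(0.2859,0.9582)
member 1 (0-2): L=1.0750, (cx,cy)=(1.0000,0.0000)
member 2 (1-2): L=1.8318, (cx,cy)=(0.3024,-0.9532)
member 3 (1-3): L=1.0344, (cx,cy)=(0.9967,-0.0812)
member 4 (2-3): L=1.7291, (cx,cy)=(0.2759,0.9612)
member 5 (2-4): L=1.0250, (cx,cy)=(1.0000,0.0000)
member 6 (3-4): L=1.7500, (cx,cy)=(0.3131,-0.9497)
solve A·x = −loads:
  F[0-1] = -1272.0043 N (compression)
  F[0-2] = +4666.7740 N (tension)
  F[1-2] = +1344.6322 N (tension)
  F[1-3] = -772.9339 N (compression)
  F[2-3] = +1264.6620 N (tension)
  F[2-4] = +421.5031 N (tension)
  F[3-4] = -1346.0513 N (compression)
  Rx@0 = -4303.0600 N
  Ry@0 = +1218.8958 N
  Ry@4 = +1278.3542 N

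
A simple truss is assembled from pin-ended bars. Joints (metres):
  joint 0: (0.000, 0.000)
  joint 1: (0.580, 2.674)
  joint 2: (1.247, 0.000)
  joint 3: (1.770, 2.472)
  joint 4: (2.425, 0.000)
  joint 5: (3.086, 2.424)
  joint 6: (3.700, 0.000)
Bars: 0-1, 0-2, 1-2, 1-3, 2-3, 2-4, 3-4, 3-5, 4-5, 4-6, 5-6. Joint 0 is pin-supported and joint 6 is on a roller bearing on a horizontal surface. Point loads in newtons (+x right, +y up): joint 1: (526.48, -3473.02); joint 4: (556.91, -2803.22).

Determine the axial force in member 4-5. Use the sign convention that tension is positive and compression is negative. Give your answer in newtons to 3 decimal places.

N=7 nodes, M=11 members, R=3 reactions → 2N=14, M+R=14
member 0 (0-1): L=2.7362, (cx,cy)=(0.2120,0.9773)
member 1 (0-2): L=1.2470, (cx,cy)=(1.0000,0.0000)
member 2 (1-2): L=2.7559, (cx,cy)=(0.2420,-0.9703)
member 3 (1-3): L=1.2070, (cx,cy)=(0.9859,-0.1674)
member 4 (2-3): L=2.5267, (cx,cy)=(0.2070,0.9783)
member 5 (2-4): L=1.1780, (cx,cy)=(1.0000,0.0000)
member 6 (3-4): L=2.5573, (cx,cy)=(0.2561,-0.9666)
member 7 (3-5): L=1.3169, (cx,cy)=(0.9993,-0.0364)
member 8 (4-5): L=2.5125, (cx,cy)=(0.2631,0.9648)
member 9 (4-6): L=1.2750, (cx,cy)=(1.0000,0.0000)
member 10 (5-6): L=2.5006, (cx,cy)=(0.2455,-0.9694)
solve A·x = −loads:
  F[0-1] = -3595.8004 N (compression)
  F[0-2] = +1845.6077 N (tension)
  F[1-2] = +279.6210 N (tension)
  F[1-3] = -1375.7753 N (compression)
  F[2-3] = -277.3136 N (compression)
  F[2-4] = +1970.6831 N (tension)
  F[3-4] = +96.7646 N (tension)
  F[3-5] = -1439.5139 N (compression)
  F[4-5] = +2808.6226 N (tension)
  F[4-6] = +699.6544 N (tension)
  F[5-6] = -2849.3873 N (compression)
  Rx@0 = -1083.3900 N
  Ry@0 = +3514.0866 N
  Ry@6 = +2762.1534 N

2808.623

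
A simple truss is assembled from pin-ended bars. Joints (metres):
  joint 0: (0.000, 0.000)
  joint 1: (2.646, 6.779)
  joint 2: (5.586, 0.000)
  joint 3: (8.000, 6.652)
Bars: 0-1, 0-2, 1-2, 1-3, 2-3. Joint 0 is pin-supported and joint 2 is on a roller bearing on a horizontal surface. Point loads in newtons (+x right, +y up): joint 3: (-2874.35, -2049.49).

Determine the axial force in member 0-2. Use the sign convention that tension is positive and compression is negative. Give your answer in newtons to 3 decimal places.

N=4 nodes, M=5 members, R=3 reactions → 2N=8, M+R=8
member 0 (0-1): L=7.2771, (cx,cy)=(0.3636,0.9316)
member 1 (0-2): L=5.5860, (cx,cy)=(1.0000,0.0000)
member 2 (1-2): L=7.3891, (cx,cy)=(0.3979,-0.9174)
member 3 (1-3): L=5.3555, (cx,cy)=(0.9997,-0.0237)
member 4 (2-3): L=7.0765, (cx,cy)=(0.3411,0.9400)
solve A·x = −loads:
  F[0-1] = -2723.6073 N (compression)
  F[0-2] = -1884.0288 N (compression)
  F[1-2] = +2820.1343 N (tension)
  F[1-3] = -2113.0037 N (compression)
  F[2-3] = -2233.5764 N (compression)
  Rx@0 = +2874.3500 N
  Ry@0 = +2537.1836 N
  Ry@2 = -487.6936 N

-1884.029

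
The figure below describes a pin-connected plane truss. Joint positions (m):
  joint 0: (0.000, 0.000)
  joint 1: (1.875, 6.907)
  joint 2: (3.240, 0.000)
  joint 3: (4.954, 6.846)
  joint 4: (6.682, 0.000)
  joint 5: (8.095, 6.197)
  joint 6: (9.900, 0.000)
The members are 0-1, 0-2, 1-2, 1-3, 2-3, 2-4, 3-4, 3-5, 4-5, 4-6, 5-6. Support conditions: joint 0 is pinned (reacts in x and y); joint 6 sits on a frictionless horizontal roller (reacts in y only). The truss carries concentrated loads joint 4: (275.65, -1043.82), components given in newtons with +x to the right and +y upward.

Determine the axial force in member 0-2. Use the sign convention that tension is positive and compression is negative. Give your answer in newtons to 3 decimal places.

N=7 nodes, M=11 members, R=3 reactions → 2N=14, M+R=14
member 0 (0-1): L=7.1570, (cx,cy)=(0.2620,0.9651)
member 1 (0-2): L=3.2400, (cx,cy)=(1.0000,0.0000)
member 2 (1-2): L=7.0406, (cx,cy)=(0.1939,-0.9810)
member 3 (1-3): L=3.0796, (cx,cy)=(0.9998,-0.0198)
member 4 (2-3): L=7.0573, (cx,cy)=(0.2429,0.9701)
member 5 (2-4): L=3.4420, (cx,cy)=(1.0000,0.0000)
member 6 (3-4): L=7.0607, (cx,cy)=(0.2447,-0.9696)
member 7 (3-5): L=3.2073, (cx,cy)=(0.9793,-0.2023)
member 8 (4-5): L=6.3561, (cx,cy)=(0.2223,0.9750)
member 9 (4-6): L=3.2180, (cx,cy)=(1.0000,0.0000)
member 10 (5-6): L=6.4545, (cx,cy)=(0.2796,-0.9601)
solve A·x = −loads:
  F[0-1] = -351.5737 N (compression)
  F[0-2] = +367.7561 N (tension)
  F[1-2] = +349.0833 N (tension)
  F[1-3] = -159.8163 N (compression)
  F[2-3] = -353.0299 N (compression)
  F[2-4] = +521.1749 N (tension)
  F[3-4] = +424.3912 N (tension)
  F[3-5] = -356.7682 N (compression)
  F[4-5] = +648.5638 N (tension)
  F[4-6] = +205.2072 N (tension)
  F[5-6] = -733.8028 N (compression)
  Rx@0 = -275.6500 N
  Ry@0 = +339.2942 N
  Ry@6 = +704.5258 N

367.756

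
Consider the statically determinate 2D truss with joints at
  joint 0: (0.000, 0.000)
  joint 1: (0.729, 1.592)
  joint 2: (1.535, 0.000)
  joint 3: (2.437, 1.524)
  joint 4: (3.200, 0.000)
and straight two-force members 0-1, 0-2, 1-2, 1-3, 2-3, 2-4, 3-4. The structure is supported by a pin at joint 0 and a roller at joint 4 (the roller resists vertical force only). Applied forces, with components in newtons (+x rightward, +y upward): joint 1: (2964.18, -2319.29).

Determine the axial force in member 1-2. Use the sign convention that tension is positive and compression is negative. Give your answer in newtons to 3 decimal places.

N=5 nodes, M=7 members, R=3 reactions → 2N=10, M+R=10
member 0 (0-1): L=1.7510, (cx,cy)=(0.4163,0.9092)
member 1 (0-2): L=1.5350, (cx,cy)=(1.0000,0.0000)
member 2 (1-2): L=1.7844, (cx,cy)=(0.4517,-0.8922)
member 3 (1-3): L=1.7094, (cx,cy)=(0.9992,-0.0398)
member 4 (2-3): L=1.7709, (cx,cy)=(0.5093,0.8606)
member 5 (2-4): L=1.6650, (cx,cy)=(1.0000,0.0000)
member 6 (3-4): L=1.7043, (cx,cy)=(0.4477,-0.8942)
solve A·x = −loads:
  F[0-1] = -347.8267 N (compression)
  F[0-2] = +3108.9942 N (tension)
  F[1-2] = -2149.7189 N (compression)
  F[1-3] = -2139.6787 N (compression)
  F[2-3] = +2228.6759 N (tension)
  F[2-4] = +1002.8357 N (tension)
  F[3-4] = -2240.0580 N (compression)
  Rx@0 = -2964.1800 N
  Ry@0 = +316.2472 N
  Ry@4 = +2003.0428 N

-2149.719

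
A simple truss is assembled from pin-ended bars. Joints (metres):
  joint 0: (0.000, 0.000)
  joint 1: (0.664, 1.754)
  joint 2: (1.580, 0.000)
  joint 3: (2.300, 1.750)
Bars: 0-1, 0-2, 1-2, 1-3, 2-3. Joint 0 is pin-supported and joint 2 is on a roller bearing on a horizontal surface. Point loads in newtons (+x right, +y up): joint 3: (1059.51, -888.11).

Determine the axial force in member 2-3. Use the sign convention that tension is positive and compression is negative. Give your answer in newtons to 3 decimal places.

-956.576

N=4 nodes, M=5 members, R=3 reactions → 2N=8, M+R=8
member 0 (0-1): L=1.8755, (cx,cy)=(0.3540,0.9352)
member 1 (0-2): L=1.5800, (cx,cy)=(1.0000,0.0000)
member 2 (1-2): L=1.9788, (cx,cy)=(0.4629,-0.8864)
member 3 (1-3): L=1.6360, (cx,cy)=(1.0000,-0.0024)
member 4 (2-3): L=1.8923, (cx,cy)=(0.3805,0.9248)
solve A·x = −loads:
  F[0-1] = +1687.5185 N (tension)
  F[0-2] = +462.0553 N (tension)
  F[1-2] = -1784.3959 N (compression)
  F[1-3] = +1423.4762 N (tension)
  F[2-3] = -956.5761 N (compression)
  Rx@0 = -1059.5100 N
  Ry@0 = -1578.2163 N
  Ry@2 = +2466.3263 N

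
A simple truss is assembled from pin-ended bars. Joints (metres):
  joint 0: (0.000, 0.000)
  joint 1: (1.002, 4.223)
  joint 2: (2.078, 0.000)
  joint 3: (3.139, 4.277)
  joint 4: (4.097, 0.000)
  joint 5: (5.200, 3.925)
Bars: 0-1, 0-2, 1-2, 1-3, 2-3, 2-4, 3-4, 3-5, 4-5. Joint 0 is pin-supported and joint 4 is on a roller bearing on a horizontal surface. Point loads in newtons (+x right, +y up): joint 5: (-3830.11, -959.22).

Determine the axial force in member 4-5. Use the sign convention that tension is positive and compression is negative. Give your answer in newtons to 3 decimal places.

-1599.112

N=6 nodes, M=9 members, R=3 reactions → 2N=12, M+R=12
member 0 (0-1): L=4.3402, (cx,cy)=(0.2309,0.9730)
member 1 (0-2): L=2.0780, (cx,cy)=(1.0000,0.0000)
member 2 (1-2): L=4.3579, (cx,cy)=(0.2469,-0.9690)
member 3 (1-3): L=2.1377, (cx,cy)=(0.9997,0.0253)
member 4 (2-3): L=4.4066, (cx,cy)=(0.2408,0.9706)
member 5 (2-4): L=2.0190, (cx,cy)=(1.0000,0.0000)
member 6 (3-4): L=4.3830, (cx,cy)=(0.2186,-0.9758)
member 7 (3-5): L=2.0908, (cx,cy)=(0.9857,-0.1684)
member 8 (4-5): L=4.0770, (cx,cy)=(0.2705,0.9627)
solve A·x = −loads:
  F[0-1] = -3505.7757 N (compression)
  F[0-2] = -3020.7578 N (compression)
  F[1-2] = +3476.5668 N (tension)
  F[1-3] = -1668.2716 N (compression)
  F[2-3] = -3471.0430 N (compression)
  F[2-4] = -1326.6368 N (compression)
  F[3-4] = +4090.2310 N (tension)
  F[3-5] = -3446.6821 N (compression)
  F[4-5] = -1599.1125 N (compression)
  Rx@0 = +3830.1100 N
  Ry@0 = +3411.0720 N
  Ry@4 = -2451.8520 N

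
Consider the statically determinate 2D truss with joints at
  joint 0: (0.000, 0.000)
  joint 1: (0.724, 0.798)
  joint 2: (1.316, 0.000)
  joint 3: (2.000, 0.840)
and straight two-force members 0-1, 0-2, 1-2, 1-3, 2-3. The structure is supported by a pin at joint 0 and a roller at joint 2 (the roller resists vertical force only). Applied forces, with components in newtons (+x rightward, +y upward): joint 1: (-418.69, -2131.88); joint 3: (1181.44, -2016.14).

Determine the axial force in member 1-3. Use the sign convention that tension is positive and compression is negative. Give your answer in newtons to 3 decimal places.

2902.477

N=4 nodes, M=5 members, R=3 reactions → 2N=8, M+R=8
member 0 (0-1): L=1.0775, (cx,cy)=(0.6719,0.7406)
member 1 (0-2): L=1.3160, (cx,cy)=(1.0000,0.0000)
member 2 (1-2): L=0.9936, (cx,cy)=(0.5958,-0.8031)
member 3 (1-3): L=1.2767, (cx,cy)=(0.9995,0.0329)
member 4 (2-3): L=1.0833, (cx,cy)=(0.6314,0.7754)
solve A·x = −loads:
  F[0-1] = +795.4300 N (tension)
  F[0-2] = +228.2741 N (tension)
  F[1-2] = -3269.0888 N (compression)
  F[1-3] = +2902.4766 N (tension)
  F[2-3] = -2723.1451 N (compression)
  Rx@0 = -762.7500 N
  Ry@0 = -589.1047 N
  Ry@2 = +4737.1247 N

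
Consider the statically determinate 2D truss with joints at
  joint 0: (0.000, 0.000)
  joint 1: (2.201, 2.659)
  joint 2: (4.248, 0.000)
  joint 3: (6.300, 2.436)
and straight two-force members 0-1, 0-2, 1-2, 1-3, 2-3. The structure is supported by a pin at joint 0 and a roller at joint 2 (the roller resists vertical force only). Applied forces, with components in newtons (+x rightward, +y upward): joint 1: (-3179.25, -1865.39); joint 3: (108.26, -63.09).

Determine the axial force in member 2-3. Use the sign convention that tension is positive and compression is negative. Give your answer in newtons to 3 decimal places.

N=4 nodes, M=5 members, R=3 reactions → 2N=8, M+R=8
member 0 (0-1): L=3.4518, (cx,cy)=(0.6376,0.7703)
member 1 (0-2): L=4.2480, (cx,cy)=(1.0000,0.0000)
member 2 (1-2): L=3.3557, (cx,cy)=(0.6100,-0.7924)
member 3 (1-3): L=4.1051, (cx,cy)=(0.9985,-0.0543)
member 4 (2-3): L=3.1851, (cx,cy)=(0.6443,0.7648)
solve A·x = −loads:
  F[0-1] = -3630.0658 N (compression)
  F[0-2] = -756.2974 N (compression)
  F[1-2] = +1164.2787 N (tension)
  F[1-3] = +154.5603 N (tension)
  F[2-3] = -71.5126 N (compression)
  Rx@0 = +3070.9900 N
  Ry@0 = +2796.3505 N
  Ry@2 = -867.8705 N

-71.513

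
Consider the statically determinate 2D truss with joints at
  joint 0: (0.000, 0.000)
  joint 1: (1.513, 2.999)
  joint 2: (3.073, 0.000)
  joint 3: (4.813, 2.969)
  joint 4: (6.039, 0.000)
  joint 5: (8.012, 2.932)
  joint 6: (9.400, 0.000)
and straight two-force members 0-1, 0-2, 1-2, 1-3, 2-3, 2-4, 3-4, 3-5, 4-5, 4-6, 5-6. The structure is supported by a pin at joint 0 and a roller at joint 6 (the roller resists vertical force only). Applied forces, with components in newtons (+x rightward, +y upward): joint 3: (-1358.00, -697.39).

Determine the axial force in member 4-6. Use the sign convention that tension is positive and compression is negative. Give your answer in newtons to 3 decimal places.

N=7 nodes, M=11 members, R=3 reactions → 2N=14, M+R=14
member 0 (0-1): L=3.3590, (cx,cy)=(0.4504,0.8928)
member 1 (0-2): L=3.0730, (cx,cy)=(1.0000,0.0000)
member 2 (1-2): L=3.3805, (cx,cy)=(0.4615,-0.8872)
member 3 (1-3): L=3.3001, (cx,cy)=(1.0000,-0.0091)
member 4 (2-3): L=3.4413, (cx,cy)=(0.5056,0.8628)
member 5 (2-4): L=2.9660, (cx,cy)=(1.0000,0.0000)
member 6 (3-4): L=3.2122, (cx,cy)=(0.3817,-0.9243)
member 7 (3-5): L=3.1992, (cx,cy)=(0.9999,-0.0116)
member 8 (4-5): L=3.5340, (cx,cy)=(0.5583,0.8296)
member 9 (4-6): L=3.3610, (cx,cy)=(1.0000,0.0000)
member 10 (5-6): L=3.2439, (cx,cy)=(0.4279,-0.9038)
solve A·x = −loads:
  F[0-1] = -861.5875 N (compression)
  F[0-2] = -969.9187 N (compression)
  F[1-2] = +875.1998 N (tension)
  F[1-3] = -791.9959 N (compression)
  F[2-3] = -899.9508 N (compression)
  F[2-4] = -111.0014 N (compression)
  F[3-4] = +76.7091 N (tension)
  F[3-5] = +81.7291 N (tension)
  F[4-5] = -85.4603 N (compression)
  F[4-6] = -34.0123 N (compression)
  F[5-6] = +79.4912 N (tension)
  Rx@0 = +1358.0000 N
  Ry@0 = +769.2372 N
  Ry@6 = -71.8472 N

-34.012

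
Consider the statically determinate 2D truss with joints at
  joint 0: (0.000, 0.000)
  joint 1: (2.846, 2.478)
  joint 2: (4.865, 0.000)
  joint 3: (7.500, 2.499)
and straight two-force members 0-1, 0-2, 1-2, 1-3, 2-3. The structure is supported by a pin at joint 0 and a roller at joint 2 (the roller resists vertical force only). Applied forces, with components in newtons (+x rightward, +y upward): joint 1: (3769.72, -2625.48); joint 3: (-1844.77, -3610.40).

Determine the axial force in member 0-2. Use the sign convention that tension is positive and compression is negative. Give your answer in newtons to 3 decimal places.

-186.472

N=4 nodes, M=5 members, R=3 reactions → 2N=8, M+R=8
member 0 (0-1): L=3.7736, (cx,cy)=(0.7542,0.6567)
member 1 (0-2): L=4.8650, (cx,cy)=(1.0000,0.0000)
member 2 (1-2): L=3.1964, (cx,cy)=(0.6317,-0.7753)
member 3 (1-3): L=4.6540, (cx,cy)=(1.0000,0.0045)
member 4 (2-3): L=3.6316, (cx,cy)=(0.7256,0.6881)
solve A·x = −loads:
  F[0-1] = +2799.6143 N (tension)
  F[0-2] = -186.4720 N (compression)
  F[1-2] = -5746.5059 N (compression)
  F[1-3] = +1971.5144 N (tension)
  F[2-3] = -5259.5795 N (compression)
  Rx@0 = -1924.9500 N
  Ry@0 = -1838.4061 N
  Ry@2 = +8074.2861 N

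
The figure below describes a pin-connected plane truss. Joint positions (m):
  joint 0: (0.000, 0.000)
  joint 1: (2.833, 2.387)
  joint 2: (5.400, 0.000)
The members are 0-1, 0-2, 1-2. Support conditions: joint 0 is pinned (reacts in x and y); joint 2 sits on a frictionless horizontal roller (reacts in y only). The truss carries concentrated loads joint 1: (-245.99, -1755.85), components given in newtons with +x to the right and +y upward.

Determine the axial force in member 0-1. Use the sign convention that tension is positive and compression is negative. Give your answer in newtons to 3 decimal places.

-1464.150

N=3 nodes, M=3 members, R=3 reactions → 2N=6, M+R=6
member 0 (0-1): L=3.7045, (cx,cy)=(0.7647,0.6443)
member 1 (0-2): L=5.4000, (cx,cy)=(1.0000,0.0000)
member 2 (1-2): L=3.5053, (cx,cy)=(0.7323,-0.6810)
solve A·x = −loads:
  F[0-1] = -1464.1503 N (compression)
  F[0-2] = +873.6987 N (tension)
  F[1-2] = -1193.0628 N (compression)
  Rx@0 = +245.9900 N
  Ry@0 = +943.4158 N
  Ry@2 = +812.4342 N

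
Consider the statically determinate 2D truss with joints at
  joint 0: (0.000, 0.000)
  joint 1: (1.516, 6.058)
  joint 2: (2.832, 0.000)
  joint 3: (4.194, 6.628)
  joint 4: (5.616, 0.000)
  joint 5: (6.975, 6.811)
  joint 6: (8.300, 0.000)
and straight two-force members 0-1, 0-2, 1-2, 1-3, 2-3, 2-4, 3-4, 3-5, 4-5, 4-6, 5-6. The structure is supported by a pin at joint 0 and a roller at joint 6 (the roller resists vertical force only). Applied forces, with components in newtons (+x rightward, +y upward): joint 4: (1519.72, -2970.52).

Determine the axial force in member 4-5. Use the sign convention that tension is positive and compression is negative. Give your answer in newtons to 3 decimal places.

N=7 nodes, M=11 members, R=3 reactions → 2N=14, M+R=14
member 0 (0-1): L=6.2448, (cx,cy)=(0.2428,0.9701)
member 1 (0-2): L=2.8320, (cx,cy)=(1.0000,0.0000)
member 2 (1-2): L=6.1993, (cx,cy)=(0.2123,-0.9772)
member 3 (1-3): L=2.7380, (cx,cy)=(0.9781,0.2082)
member 4 (2-3): L=6.7665, (cx,cy)=(0.2013,0.9795)
member 5 (2-4): L=2.7840, (cx,cy)=(1.0000,0.0000)
member 6 (3-4): L=6.7788, (cx,cy)=(0.2098,-0.9778)
member 7 (3-5): L=2.7870, (cx,cy)=(0.9978,0.0657)
member 8 (4-5): L=6.9453, (cx,cy)=(0.1957,0.9807)
member 9 (4-6): L=2.6840, (cx,cy)=(1.0000,0.0000)
member 10 (5-6): L=6.9387, (cx,cy)=(0.1910,-0.9816)
solve A·x = −loads:
  F[0-1] = -990.2086 N (compression)
  F[0-2] = +1760.1047 N (tension)
  F[1-2] = +889.5051 N (tension)
  F[1-3] = -438.8255 N (compression)
  F[2-3] = -887.3946 N (compression)
  F[2-4] = +2127.5510 N (tension)
  F[3-4] = +928.4312 N (tension)
  F[3-5] = -804.3246 N (compression)
  F[4-5] = +2103.4064 N (tension)
  F[4-6] = +391.0088 N (tension)
  F[5-6] = -2047.6125 N (compression)
  Rx@0 = -1519.7200 N
  Ry@0 = +960.5874 N
  Ry@6 = +2009.9326 N

2103.406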